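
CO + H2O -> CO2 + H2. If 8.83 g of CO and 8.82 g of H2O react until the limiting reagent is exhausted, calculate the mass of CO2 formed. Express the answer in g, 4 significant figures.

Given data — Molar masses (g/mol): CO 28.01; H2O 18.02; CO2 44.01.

n(CO) = 8.830 / 28.01 = 0.3152 mol
n(H2O) = 8.820 / 18.02 = 0.4895 mol
n/ν for CO = 0.3152/1 = 0.3152
n/ν for H2O = 0.4895/1 = 0.4895
Smallest n/ν is CO → limiting reagent.
n(CO2) = (1/1) × 0.3152 = 0.3152 mol
mass = 0.3152 × 44.01 = 13.87 g

13.87 g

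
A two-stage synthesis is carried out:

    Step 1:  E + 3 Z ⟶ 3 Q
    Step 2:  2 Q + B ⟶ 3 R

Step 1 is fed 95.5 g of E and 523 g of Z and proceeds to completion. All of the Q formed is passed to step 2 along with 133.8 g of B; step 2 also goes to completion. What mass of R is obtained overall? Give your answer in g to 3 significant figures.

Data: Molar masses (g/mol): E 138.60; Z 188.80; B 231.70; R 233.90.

Step 1:
n(E) = 95.50 / 138.60 = 0.6890 mol
n(Z) = 523.0 / 188.80 = 2.770 mol
n/ν for E = 0.6890/1 = 0.6890
n/ν for Z = 2.770/3 = 0.9233
Smallest n/ν is E → limiting reagent.
n(Q) produced = (3/1) × 0.6890 = 2.067 mol
Step 2:
n(Q) available = 2.067 mol
n(B) = 133.8 / 231.70 = 0.5775 mol
n/ν for Q = 2.067/2 = 1.034
n/ν for B = 0.5775/1 = 0.5775
Smallest n/ν is B → limiting reagent.
n(R) = (3/1) × 0.5775 = 1.733 mol
mass = 1.733 × 233.90 = 405.3 g

405 g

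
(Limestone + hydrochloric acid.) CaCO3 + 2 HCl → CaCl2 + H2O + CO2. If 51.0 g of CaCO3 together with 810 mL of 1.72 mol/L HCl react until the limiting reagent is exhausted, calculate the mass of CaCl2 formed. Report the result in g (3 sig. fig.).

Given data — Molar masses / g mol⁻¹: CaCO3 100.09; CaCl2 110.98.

56.5 g

n(CaCO3) = 51.00 / 100.09 = 0.5095 mol
n(HCl) = 1.72 × 810.0/1000 = 1.393 mol
n/ν → CaCO3: 0.5095, HCl: 0.6965; CaCO3 is limiting.
n(CaCl2) = (1/1) × 0.5095 = 0.5095 mol
mass = 0.5095 × 110.98 = 56.54 g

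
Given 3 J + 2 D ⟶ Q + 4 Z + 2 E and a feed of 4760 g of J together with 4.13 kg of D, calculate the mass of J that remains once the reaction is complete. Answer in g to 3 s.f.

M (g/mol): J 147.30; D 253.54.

n(J) = 4760 / 147.30 = 32.32 mol
n(D) = 4.130×1000 / 253.54 = 16.29 mol
n/ν for J = 32.32/3 = 10.77
n/ν for D = 16.29/2 = 8.145
Smallest n/ν is D → limiting reagent.
J consumed = (3/2) × 16.29 = 24.44 mol
J remaining = 32.32 − 24.44 = 7.880 mol
mass = 7.880 × 147.30 = 1161 g

1160 g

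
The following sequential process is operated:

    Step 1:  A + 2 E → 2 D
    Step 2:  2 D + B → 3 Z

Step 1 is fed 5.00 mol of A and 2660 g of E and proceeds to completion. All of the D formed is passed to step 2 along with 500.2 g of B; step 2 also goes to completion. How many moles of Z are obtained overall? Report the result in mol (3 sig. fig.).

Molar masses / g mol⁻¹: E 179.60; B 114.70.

13.1 mol

Step 1:
n(A) = 5.000 mol
n(E) = 2660 / 179.60 = 14.81 mol
n/ν for A = 5.000/1 = 5.000
n/ν for E = 14.81/2 = 7.405
Smallest n/ν is A → limiting reagent.
n(D) produced = (2/1) × 5.000 = 10.00 mol
Step 2:
n(D) available = 10.00 mol
n(B) = 500.2 / 114.70 = 4.361 mol
n/ν for D = 10.00/2 = 5.000
n/ν for B = 4.361/1 = 4.361
Smallest n/ν is B → limiting reagent.
n(Z) = (3/1) × 4.361 = 13.08 mol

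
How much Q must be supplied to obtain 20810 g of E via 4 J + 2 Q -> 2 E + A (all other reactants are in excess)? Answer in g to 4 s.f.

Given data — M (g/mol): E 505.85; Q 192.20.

n(E) = 20810 / 505.85 = 41.14 mol
n(Q) = (2/2) × 41.14 = 41.14 mol
mass = 41.14 × 192.20 = 7907 g

7907 g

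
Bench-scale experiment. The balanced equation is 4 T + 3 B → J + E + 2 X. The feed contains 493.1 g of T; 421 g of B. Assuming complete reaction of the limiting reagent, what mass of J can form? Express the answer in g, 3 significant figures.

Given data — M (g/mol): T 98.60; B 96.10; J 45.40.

56.8 g

n(T) = 493.1 / 98.60 = 5.001 mol
n(B) = 421.0 / 96.10 = 4.381 mol
n/ν → T: 1.250, B: 1.460; T is limiting.
n(J) = (1/4) × 5.001 = 1.250 mol
mass = 1.250 × 45.40 = 56.75 g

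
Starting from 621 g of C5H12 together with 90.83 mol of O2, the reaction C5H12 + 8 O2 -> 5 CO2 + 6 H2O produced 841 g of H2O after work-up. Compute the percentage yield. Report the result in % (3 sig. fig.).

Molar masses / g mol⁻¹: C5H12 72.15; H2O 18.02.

90.4 %

n(C5H12) = 621.0 / 72.15 = 8.607 mol
n(O2) = 90.83 mol
n/ν for C5H12 = 8.607/1 = 8.607
n/ν for O2 = 90.83/8 = 11.35
Smallest n/ν is C5H12 → limiting reagent.
theoretical n(H2O) = (6/1) × 8.607 = 51.64 mol → 930.6 g
% yield = 841 / 930.6 × 100 = 90.37 %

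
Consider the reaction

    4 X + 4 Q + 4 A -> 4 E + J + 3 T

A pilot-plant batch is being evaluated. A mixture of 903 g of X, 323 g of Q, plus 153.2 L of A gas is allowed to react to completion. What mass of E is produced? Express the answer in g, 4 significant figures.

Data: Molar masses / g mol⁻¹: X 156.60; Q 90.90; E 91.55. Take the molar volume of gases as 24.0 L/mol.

325.3 g

n(X) = 903.0 / 156.60 = 5.766 mol
n(Q) = 323.0 / 90.90 = 3.553 mol
n(A) = 153.2 / 24.0 = 6.383 mol
n/ν for X = 5.766/4 = 1.442
n/ν for Q = 3.553/4 = 0.8883
n/ν for A = 6.383/4 = 1.596
Smallest n/ν is Q → limiting reagent.
n(E) = (4/4) × 3.553 = 3.553 mol
mass = 3.553 × 91.55 = 325.3 g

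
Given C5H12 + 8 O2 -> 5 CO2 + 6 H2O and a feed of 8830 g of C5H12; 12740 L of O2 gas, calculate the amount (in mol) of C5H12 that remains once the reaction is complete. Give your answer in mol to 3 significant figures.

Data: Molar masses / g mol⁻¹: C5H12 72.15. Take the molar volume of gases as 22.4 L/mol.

51.3 mol

n(C5H12) = 8830 / 72.15 = 122.4 mol
n(O2) = 12740 / 22.4 = 568.8 mol
n/ν for C5H12 = 122.4/1 = 122.4
n/ν for O2 = 568.8/8 = 71.10
Smallest n/ν is O2 → limiting reagent.
C5H12 consumed = (1/8) × 568.8 = 71.10 mol
C5H12 remaining = 122.4 − 71.10 = 51.30 mol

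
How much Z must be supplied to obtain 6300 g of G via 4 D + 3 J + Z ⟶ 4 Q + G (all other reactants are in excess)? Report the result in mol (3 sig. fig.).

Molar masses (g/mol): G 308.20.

20.4 mol

n(G) = 6300 / 308.20 = 20.44 mol
n(Z) = (1/1) × 20.44 = 20.44 mol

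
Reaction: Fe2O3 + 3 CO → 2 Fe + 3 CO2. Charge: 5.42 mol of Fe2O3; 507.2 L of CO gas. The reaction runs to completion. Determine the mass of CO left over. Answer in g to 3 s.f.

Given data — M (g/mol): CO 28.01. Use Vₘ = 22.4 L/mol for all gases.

179 g

n(Fe2O3) = 5.420 mol
n(CO) = 507.2 / 22.4 = 22.64 mol
n/ν for Fe2O3 = 5.420/1 = 5.420
n/ν for CO = 22.64/3 = 7.547
Smallest n/ν is Fe2O3 → limiting reagent.
CO consumed = (3/1) × 5.420 = 16.26 mol
CO remaining = 22.64 − 16.26 = 6.380 mol
mass = 6.380 × 28.01 = 178.7 g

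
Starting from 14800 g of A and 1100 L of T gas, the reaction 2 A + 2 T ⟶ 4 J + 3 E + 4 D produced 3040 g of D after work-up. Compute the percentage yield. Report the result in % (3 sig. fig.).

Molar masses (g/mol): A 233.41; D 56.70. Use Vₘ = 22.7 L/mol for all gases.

n(A) = 14800 / 233.41 = 63.41 mol
n(T) = 1100 / 22.7 = 48.46 mol
n/ν for A = 63.41/2 = 31.71
n/ν for T = 48.46/2 = 24.23
Smallest n/ν is T → limiting reagent.
theoretical n(D) = (4/2) × 48.46 = 96.92 mol → 5495 g
% yield = 3040 / 5495 × 100 = 55.32 %

55.3 %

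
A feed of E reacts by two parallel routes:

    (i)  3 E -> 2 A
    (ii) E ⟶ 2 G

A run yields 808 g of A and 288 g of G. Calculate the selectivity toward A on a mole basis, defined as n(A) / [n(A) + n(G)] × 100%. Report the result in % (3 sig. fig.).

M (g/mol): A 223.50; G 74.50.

n(A) = 808 / 223.50 = 3.615 mol
n(G) = 288 / 74.50 = 3.866 mol
selectivity = 3.615/(3.615+3.866) × 100 = 48.32 %

48.3 %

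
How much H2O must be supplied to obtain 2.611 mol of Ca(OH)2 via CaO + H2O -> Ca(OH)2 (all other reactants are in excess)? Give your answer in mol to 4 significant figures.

n(Ca(OH)2) = 2.611 mol
n(H2O) = (1/1) × 2.611 = 2.611 mol

2.611 mol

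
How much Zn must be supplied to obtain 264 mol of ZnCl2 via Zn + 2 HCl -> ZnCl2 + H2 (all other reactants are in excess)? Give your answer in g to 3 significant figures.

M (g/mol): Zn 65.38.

n(ZnCl2) = 264.0 mol
n(Zn) = (1/1) × 264.0 = 264.0 mol
mass = 264.0 × 65.38 = 17260 g

17300 g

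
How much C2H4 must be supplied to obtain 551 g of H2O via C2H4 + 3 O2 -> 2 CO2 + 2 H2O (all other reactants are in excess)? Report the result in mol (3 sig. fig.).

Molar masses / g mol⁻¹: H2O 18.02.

15.3 mol

n(H2O) = 551 / 18.02 = 30.58 mol
n(C2H4) = (1/2) × 30.58 = 15.29 mol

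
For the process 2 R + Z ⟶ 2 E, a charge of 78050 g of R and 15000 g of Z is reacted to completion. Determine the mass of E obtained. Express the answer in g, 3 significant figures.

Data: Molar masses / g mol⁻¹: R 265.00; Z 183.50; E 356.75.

58300 g

n(R) = 78050 / 265.00 = 294.5 mol
n(Z) = 15000 / 183.50 = 81.74 mol
n/ν → R: 147.3, Z: 81.74; Z is limiting.
n(E) = (2/1) × 81.74 = 163.5 mol
mass = 163.5 × 356.75 = 58330 g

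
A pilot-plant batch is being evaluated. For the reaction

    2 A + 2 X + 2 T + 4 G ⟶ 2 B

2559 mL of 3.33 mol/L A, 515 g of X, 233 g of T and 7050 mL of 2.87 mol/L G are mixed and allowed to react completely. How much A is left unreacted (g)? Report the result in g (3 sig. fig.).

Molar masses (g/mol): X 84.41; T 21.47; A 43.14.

n(A) = 3.33 × 2559/1000 = 8.521 mol
n(X) = 515.0 / 84.41 = 6.101 mol
n(T) = 233.0 / 21.47 = 10.85 mol
n(G) = 2.87 × 7050/1000 = 20.23 mol
n/ν → A: 4.261, X: 3.051, T: 5.425, G: 5.058; X is limiting.
A consumed = (2/2) × 6.101 = 6.101 mol
A remaining = 8.521 − 6.101 = 2.420 mol
mass = 2.420 × 43.14 = 104.4 g

104 g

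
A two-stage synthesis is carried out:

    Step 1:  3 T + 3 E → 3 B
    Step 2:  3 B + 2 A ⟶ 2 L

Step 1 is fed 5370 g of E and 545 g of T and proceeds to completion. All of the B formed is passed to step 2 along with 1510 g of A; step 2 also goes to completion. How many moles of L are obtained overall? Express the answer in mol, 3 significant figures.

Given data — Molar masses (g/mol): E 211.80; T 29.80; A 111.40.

12.2 mol

Step 1:
n(E) = 5370 / 211.80 = 25.35 mol
n(T) = 545.0 / 29.80 = 18.29 mol
n/ν → E: 8.450, T: 6.097; T is limiting.
n(B) produced = (3/3) × 18.29 = 18.29 mol
Step 2:
n(B) available = 18.29 mol
n(A) = 1510 / 111.40 = 13.55 mol
n/ν → B: 6.097, A: 6.775; B is limiting.
n(L) = (2/3) × 18.29 = 12.19 mol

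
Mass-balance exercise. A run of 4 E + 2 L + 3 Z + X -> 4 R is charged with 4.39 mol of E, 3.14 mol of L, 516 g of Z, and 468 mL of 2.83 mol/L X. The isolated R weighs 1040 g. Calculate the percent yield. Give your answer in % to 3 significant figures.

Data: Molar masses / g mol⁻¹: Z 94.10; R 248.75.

n(E) = 4.390 mol
n(L) = 3.140 mol
n(Z) = 516.0 / 94.10 = 5.484 mol
n(X) = 2.83 × 468.0/1000 = 1.324 mol
n/ν for E = 4.390/4 = 1.098
n/ν for L = 3.140/2 = 1.570
n/ν for Z = 5.484/3 = 1.828
n/ν for X = 1.324/1 = 1.324
Smallest n/ν is E → limiting reagent.
theoretical n(R) = (4/4) × 4.390 = 4.390 mol → 1092 g
% yield = 1040 / 1092 × 100 = 95.24 %

95.2 %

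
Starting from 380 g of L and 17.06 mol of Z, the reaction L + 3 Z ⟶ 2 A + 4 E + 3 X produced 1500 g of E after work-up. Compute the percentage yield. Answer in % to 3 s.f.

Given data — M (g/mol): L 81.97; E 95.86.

84.4 %

n(L) = 380.0 / 81.97 = 4.636 mol
n(Z) = 17.06 mol
n/ν for L = 4.636/1 = 4.636
n/ν for Z = 17.06/3 = 5.687
Smallest n/ν is L → limiting reagent.
theoretical n(E) = (4/1) × 4.636 = 18.54 mol → 1777 g
% yield = 1500 / 1777 × 100 = 84.41 %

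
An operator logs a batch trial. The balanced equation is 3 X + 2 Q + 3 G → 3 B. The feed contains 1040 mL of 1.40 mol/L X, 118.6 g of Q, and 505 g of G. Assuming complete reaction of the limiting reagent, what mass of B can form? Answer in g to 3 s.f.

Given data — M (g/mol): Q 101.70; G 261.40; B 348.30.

507 g

n(X) = 1.40 × 1040/1000 = 1.456 mol
n(Q) = 118.6 / 101.70 = 1.166 mol
n(G) = 505.0 / 261.40 = 1.932 mol
n/ν for X = 1.456/3 = 0.4853
n/ν for Q = 1.166/2 = 0.5830
n/ν for G = 1.932/3 = 0.6440
Smallest n/ν is X → limiting reagent.
n(B) = (3/3) × 1.456 = 1.456 mol
mass = 1.456 × 348.30 = 507.1 g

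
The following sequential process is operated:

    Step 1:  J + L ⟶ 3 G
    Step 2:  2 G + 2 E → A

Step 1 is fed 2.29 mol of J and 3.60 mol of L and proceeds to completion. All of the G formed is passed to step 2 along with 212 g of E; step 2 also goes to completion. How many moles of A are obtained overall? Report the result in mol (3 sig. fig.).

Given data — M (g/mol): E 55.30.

1.92 mol

Step 1:
n(J) = 2.290 mol
n(L) = 3.600 mol
n/ν → J: 2.290, L: 3.600; J is limiting.
n(G) produced = (3/1) × 2.290 = 6.870 mol
Step 2:
n(G) available = 6.870 mol
n(E) = 212.0 / 55.30 = 3.834 mol
n/ν → G: 3.435, E: 1.917; E is limiting.
n(A) = (1/2) × 3.834 = 1.917 mol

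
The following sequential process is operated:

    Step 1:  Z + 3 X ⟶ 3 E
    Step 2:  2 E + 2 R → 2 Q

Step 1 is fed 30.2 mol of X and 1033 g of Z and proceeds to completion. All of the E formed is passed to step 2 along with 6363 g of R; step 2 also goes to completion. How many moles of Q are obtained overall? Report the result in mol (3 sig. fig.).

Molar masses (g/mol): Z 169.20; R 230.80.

18.3 mol

Step 1:
n(X) = 30.20 mol
n(Z) = 1033 / 169.20 = 6.105 mol
n/ν for X = 30.20/3 = 10.07
n/ν for Z = 6.105/1 = 6.105
Smallest n/ν is Z → limiting reagent.
n(E) produced = (3/1) × 6.105 = 18.32 mol
Step 2:
n(E) available = 18.32 mol
n(R) = 6363 / 230.80 = 27.57 mol
n/ν for E = 18.32/2 = 9.160
n/ν for R = 27.57/2 = 13.79
Smallest n/ν is E → limiting reagent.
n(Q) = (2/2) × 18.32 = 18.32 mol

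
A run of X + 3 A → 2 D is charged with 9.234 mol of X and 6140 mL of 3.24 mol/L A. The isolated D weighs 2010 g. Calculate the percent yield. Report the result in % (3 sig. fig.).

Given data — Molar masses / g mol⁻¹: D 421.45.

36.0 %

n(X) = 9.234 mol
n(A) = 3.24 × 6140/1000 = 19.89 mol
n/ν for X = 9.234/1 = 9.234
n/ν for A = 19.89/3 = 6.630
Smallest n/ν is A → limiting reagent.
theoretical n(D) = (2/3) × 19.89 = 13.26 mol → 5588 g
% yield = 2010 / 5588 × 100 = 35.97 %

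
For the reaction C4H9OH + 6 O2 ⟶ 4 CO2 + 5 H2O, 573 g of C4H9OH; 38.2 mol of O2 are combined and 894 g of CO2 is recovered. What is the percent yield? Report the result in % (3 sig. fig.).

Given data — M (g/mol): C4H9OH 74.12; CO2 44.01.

79.8 %

n(C4H9OH) = 573.0 / 74.12 = 7.731 mol
n(O2) = 38.20 mol
n/ν for C4H9OH = 7.731/1 = 7.731
n/ν for O2 = 38.20/6 = 6.367
Smallest n/ν is O2 → limiting reagent.
theoretical n(CO2) = (4/6) × 38.20 = 25.47 mol → 1121 g
% yield = 894 / 1121 × 100 = 79.75 %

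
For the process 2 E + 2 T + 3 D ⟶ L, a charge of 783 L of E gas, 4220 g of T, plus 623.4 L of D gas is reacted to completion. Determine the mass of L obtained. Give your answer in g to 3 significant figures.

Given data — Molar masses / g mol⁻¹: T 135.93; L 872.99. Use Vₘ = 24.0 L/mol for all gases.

n(E) = 783.0 / 24.0 = 32.63 mol
n(T) = 4220 / 135.93 = 31.05 mol
n(D) = 623.4 / 24.0 = 25.98 mol
n/ν for E = 32.63/2 = 16.32
n/ν for T = 31.05/2 = 15.53
n/ν for D = 25.98/3 = 8.660
Smallest n/ν is D → limiting reagent.
n(L) = (1/3) × 25.98 = 8.660 mol
mass = 8.660 × 872.99 = 7560 g

7560 g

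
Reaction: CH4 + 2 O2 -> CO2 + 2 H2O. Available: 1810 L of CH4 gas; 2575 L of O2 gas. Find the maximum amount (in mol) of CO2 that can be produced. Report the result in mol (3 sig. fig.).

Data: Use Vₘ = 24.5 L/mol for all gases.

n(CH4) = 1810 / 24.5 = 73.88 mol
n(O2) = 2575 / 24.5 = 105.1 mol
n/ν for CH4 = 73.88/1 = 73.88
n/ν for O2 = 105.1/2 = 52.55
Smallest n/ν is O2 → limiting reagent.
n(CO2) = (1/2) × 105.1 = 52.55 mol

52.6 mol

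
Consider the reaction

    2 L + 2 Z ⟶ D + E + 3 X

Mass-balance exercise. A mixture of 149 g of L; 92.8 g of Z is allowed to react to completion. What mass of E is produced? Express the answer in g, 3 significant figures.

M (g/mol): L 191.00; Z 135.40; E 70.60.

24.2 g

n(L) = 149.0 / 191.00 = 0.7801 mol
n(Z) = 92.80 / 135.40 = 0.6854 mol
n/ν → L: 0.3901, Z: 0.3427; Z is limiting.
n(E) = (1/2) × 0.6854 = 0.3427 mol
mass = 0.3427 × 70.60 = 24.19 g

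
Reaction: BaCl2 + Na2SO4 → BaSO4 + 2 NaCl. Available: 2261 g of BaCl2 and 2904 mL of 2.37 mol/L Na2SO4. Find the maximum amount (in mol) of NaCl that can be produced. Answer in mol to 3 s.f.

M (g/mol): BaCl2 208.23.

13.8 mol

n(BaCl2) = 2261 / 208.23 = 10.86 mol
n(Na2SO4) = 2.37 × 2904/1000 = 6.882 mol
n/ν for BaCl2 = 10.86/1 = 10.86
n/ν for Na2SO4 = 6.882/1 = 6.882
Smallest n/ν is Na2SO4 → limiting reagent.
n(NaCl) = (2/1) × 6.882 = 13.76 mol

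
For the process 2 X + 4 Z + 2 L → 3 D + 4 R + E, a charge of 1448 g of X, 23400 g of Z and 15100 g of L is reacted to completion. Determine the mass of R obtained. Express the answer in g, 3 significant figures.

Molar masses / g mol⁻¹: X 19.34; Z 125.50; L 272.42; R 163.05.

n(X) = 1448 / 19.34 = 74.87 mol
n(Z) = 23400 / 125.50 = 186.5 mol
n(L) = 15100 / 272.42 = 55.43 mol
n/ν for X = 74.87/2 = 37.44
n/ν for Z = 186.5/4 = 46.63
n/ν for L = 55.43/2 = 27.72
Smallest n/ν is L → limiting reagent.
n(R) = (4/2) × 55.43 = 110.9 mol
mass = 110.9 × 163.05 = 18080 g

18100 g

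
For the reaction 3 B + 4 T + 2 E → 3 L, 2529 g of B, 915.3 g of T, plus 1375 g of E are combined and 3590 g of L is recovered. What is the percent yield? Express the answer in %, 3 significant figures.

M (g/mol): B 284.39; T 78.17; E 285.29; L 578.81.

85.8 %

n(B) = 2529 / 284.39 = 8.893 mol
n(T) = 915.3 / 78.17 = 11.71 mol
n(E) = 1375 / 285.29 = 4.820 mol
n/ν → B: 2.964, T: 2.928, E: 2.410; E is limiting.
theoretical n(L) = (3/2) × 4.820 = 7.230 mol → 4185 g
% yield = 3590 / 4185 × 100 = 85.78 %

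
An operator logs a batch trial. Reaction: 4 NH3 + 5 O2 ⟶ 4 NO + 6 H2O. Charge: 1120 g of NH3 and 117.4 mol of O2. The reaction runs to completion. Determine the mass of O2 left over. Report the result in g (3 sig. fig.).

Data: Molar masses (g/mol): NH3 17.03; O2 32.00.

1130 g

n(NH3) = 1120 / 17.03 = 65.77 mol
n(O2) = 117.4 mol
n/ν for NH3 = 65.77/4 = 16.44
n/ν for O2 = 117.4/5 = 23.48
Smallest n/ν is NH3 → limiting reagent.
O2 consumed = (5/4) × 65.77 = 82.21 mol
O2 remaining = 117.4 − 82.21 = 35.19 mol
mass = 35.19 × 32.00 = 1126 g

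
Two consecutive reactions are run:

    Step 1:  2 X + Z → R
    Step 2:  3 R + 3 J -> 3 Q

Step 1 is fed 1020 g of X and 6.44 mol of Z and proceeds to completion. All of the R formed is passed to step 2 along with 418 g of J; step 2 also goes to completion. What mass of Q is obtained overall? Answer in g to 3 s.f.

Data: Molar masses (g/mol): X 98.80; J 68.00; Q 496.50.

Step 1:
n(X) = 1020 / 98.80 = 10.32 mol
n(Z) = 6.440 mol
n/ν → X: 5.160, Z: 6.440; X is limiting.
n(R) produced = (1/2) × 10.32 = 5.160 mol
Step 2:
n(R) available = 5.160 mol
n(J) = 418.0 / 68.00 = 6.147 mol
n/ν → R: 1.720, J: 2.049; R is limiting.
n(Q) = (3/3) × 5.160 = 5.160 mol
mass = 5.160 × 496.50 = 2562 g

2560 g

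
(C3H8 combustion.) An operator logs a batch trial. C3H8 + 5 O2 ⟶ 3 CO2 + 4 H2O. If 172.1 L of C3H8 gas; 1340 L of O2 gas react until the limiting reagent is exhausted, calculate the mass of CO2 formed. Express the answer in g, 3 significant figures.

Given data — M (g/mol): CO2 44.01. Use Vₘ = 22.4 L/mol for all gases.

n(C3H8) = 172.1 / 22.4 = 7.683 mol
n(O2) = 1340 / 22.4 = 59.82 mol
n/ν for C3H8 = 7.683/1 = 7.683
n/ν for O2 = 59.82/5 = 11.96
Smallest n/ν is C3H8 → limiting reagent.
n(CO2) = (3/1) × 7.683 = 23.05 mol
mass = 23.05 × 44.01 = 1014 g

1010 g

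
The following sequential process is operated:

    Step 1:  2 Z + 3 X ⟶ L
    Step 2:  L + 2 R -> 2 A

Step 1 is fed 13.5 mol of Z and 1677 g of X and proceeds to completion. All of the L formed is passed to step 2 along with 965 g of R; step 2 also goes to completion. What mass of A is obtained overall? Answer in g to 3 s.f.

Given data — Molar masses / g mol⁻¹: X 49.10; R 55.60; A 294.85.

Step 1:
n(Z) = 13.50 mol
n(X) = 1677 / 49.10 = 34.15 mol
n/ν for Z = 13.50/2 = 6.750
n/ν for X = 34.15/3 = 11.38
Smallest n/ν is Z → limiting reagent.
n(L) produced = (1/2) × 13.50 = 6.750 mol
Step 2:
n(L) available = 6.750 mol
n(R) = 965.0 / 55.60 = 17.36 mol
n/ν for L = 6.750/1 = 6.750
n/ν for R = 17.36/2 = 8.680
Smallest n/ν is L → limiting reagent.
n(A) = (2/1) × 6.750 = 13.50 mol
mass = 13.50 × 294.85 = 3980 g

3980 g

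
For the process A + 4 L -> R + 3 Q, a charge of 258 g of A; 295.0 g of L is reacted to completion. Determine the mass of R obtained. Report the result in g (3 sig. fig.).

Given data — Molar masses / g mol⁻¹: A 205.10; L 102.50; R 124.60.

n(A) = 258.0 / 205.10 = 1.258 mol
n(L) = 295.0 / 102.50 = 2.878 mol
n/ν for A = 1.258/1 = 1.258
n/ν for L = 2.878/4 = 0.7195
Smallest n/ν is L → limiting reagent.
n(R) = (1/4) × 2.878 = 0.7195 mol
mass = 0.7195 × 124.60 = 89.65 g

89.7 g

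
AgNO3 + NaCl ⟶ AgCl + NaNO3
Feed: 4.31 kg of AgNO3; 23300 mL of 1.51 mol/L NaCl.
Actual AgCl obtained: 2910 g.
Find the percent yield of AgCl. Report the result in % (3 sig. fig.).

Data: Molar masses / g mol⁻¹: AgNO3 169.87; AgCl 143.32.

80.0 %

n(AgNO3) = 4.310×1000 / 169.87 = 25.37 mol
n(NaCl) = 1.51 × 23300/1000 = 35.18 mol
n/ν for AgNO3 = 25.37/1 = 25.37
n/ν for NaCl = 35.18/1 = 35.18
Smallest n/ν is AgNO3 → limiting reagent.
theoretical n(AgCl) = (1/1) × 25.37 = 25.37 mol → 3636 g
% yield = 2910 / 3636 × 100 = 80.03 %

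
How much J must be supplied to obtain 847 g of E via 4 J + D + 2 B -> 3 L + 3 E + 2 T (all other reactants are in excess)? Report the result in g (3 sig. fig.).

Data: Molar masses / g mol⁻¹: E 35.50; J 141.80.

n(E) = 847 / 35.50 = 23.86 mol
n(J) = (4/3) × 23.86 = 31.81 mol
mass = 31.81 × 141.80 = 4511 g

4510 g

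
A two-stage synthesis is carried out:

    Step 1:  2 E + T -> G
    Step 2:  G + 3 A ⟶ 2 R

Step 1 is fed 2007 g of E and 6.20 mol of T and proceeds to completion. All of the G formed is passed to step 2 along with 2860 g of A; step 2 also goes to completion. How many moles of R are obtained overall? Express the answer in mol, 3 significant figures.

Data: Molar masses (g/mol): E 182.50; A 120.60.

11.0 mol

Step 1:
n(E) = 2007 / 182.50 = 11.00 mol
n(T) = 6.200 mol
n/ν for E = 11.00/2 = 5.500
n/ν for T = 6.200/1 = 6.200
Smallest n/ν is E → limiting reagent.
n(G) produced = (1/2) × 11.00 = 5.500 mol
Step 2:
n(G) available = 5.500 mol
n(A) = 2860 / 120.60 = 23.71 mol
n/ν for G = 5.500/1 = 5.500
n/ν for A = 23.71/3 = 7.903
Smallest n/ν is G → limiting reagent.
n(R) = (2/1) × 5.500 = 11.00 mol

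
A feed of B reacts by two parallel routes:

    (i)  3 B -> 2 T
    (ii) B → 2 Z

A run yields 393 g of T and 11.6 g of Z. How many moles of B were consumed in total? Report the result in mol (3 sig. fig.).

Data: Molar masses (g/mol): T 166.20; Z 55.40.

n(T) = 393 / 166.20 = 2.365 mol
n(Z) = 11.6 / 55.40 = 0.2094 mol
n(B) via (i) = (3/2)×2.365 = 3.548 mol
n(B) via (ii) = (1/2)×0.2094 = 0.1047 mol
total n(B) = 3.548 + 0.1047 = 3.653 mol

3.65 mol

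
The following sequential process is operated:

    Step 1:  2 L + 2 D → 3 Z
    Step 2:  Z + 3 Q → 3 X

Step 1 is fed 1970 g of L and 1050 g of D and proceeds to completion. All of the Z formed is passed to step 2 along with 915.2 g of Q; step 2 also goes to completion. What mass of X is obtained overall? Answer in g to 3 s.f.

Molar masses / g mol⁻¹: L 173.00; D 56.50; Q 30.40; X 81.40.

Step 1:
n(L) = 1970 / 173.00 = 11.39 mol
n(D) = 1050 / 56.50 = 18.58 mol
n/ν → L: 5.695, D: 9.290; L is limiting.
n(Z) produced = (3/2) × 11.39 = 17.09 mol
Step 2:
n(Z) available = 17.09 mol
n(Q) = 915.2 / 30.40 = 30.11 mol
n/ν → Z: 17.09, Q: 10.04; Q is limiting.
n(X) = (3/3) × 30.11 = 30.11 mol
mass = 30.11 × 81.40 = 2451 g

2450 g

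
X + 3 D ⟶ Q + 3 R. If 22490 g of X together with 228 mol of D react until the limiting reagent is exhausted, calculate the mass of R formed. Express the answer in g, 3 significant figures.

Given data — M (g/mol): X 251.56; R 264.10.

60200 g

n(X) = 22490 / 251.56 = 89.40 mol
n(D) = 228.0 mol
n/ν for X = 89.40/1 = 89.40
n/ν for D = 228.0/3 = 76.00
Smallest n/ν is D → limiting reagent.
n(R) = (3/3) × 228.0 = 228.0 mol
mass = 228.0 × 264.10 = 60210 g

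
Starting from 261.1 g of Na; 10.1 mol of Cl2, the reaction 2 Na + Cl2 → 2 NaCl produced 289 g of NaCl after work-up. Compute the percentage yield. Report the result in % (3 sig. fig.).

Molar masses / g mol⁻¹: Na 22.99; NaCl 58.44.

n(Na) = 261.1 / 22.99 = 11.36 mol
n(Cl2) = 10.10 mol
n/ν → Na: 5.680, Cl2: 10.10; Na is limiting.
theoretical n(NaCl) = (2/2) × 11.36 = 11.36 mol → 663.9 g
% yield = 289 / 663.9 × 100 = 43.53 %

43.5 %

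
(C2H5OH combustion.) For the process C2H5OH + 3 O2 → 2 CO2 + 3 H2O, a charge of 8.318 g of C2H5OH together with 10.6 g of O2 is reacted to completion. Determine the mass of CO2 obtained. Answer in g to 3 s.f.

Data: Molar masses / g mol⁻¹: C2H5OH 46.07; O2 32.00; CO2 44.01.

n(C2H5OH) = 8.318 / 46.07 = 0.1806 mol
n(O2) = 10.60 / 32.00 = 0.3313 mol
n/ν → C2H5OH: 0.1806, O2: 0.1104; O2 is limiting.
n(CO2) = (2/3) × 0.3313 = 0.2209 mol
mass = 0.2209 × 44.01 = 9.722 g

9.72 g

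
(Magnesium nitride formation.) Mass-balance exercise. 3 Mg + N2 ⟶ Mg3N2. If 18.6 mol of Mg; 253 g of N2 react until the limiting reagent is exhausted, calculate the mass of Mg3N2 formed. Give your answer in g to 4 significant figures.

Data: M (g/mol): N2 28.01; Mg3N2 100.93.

n(Mg) = 18.60 mol
n(N2) = 253.0 / 28.01 = 9.032 mol
n/ν for Mg = 18.60/3 = 6.200
n/ν for N2 = 9.032/1 = 9.032
Smallest n/ν is Mg → limiting reagent.
n(Mg3N2) = (1/3) × 18.60 = 6.200 mol
mass = 6.200 × 100.93 = 625.8 g

625.8 g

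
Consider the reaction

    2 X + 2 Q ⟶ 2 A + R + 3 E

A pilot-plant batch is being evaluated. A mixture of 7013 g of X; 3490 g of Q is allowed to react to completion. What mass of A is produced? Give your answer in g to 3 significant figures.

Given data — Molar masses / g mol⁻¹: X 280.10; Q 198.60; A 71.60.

1260 g

n(X) = 7013 / 280.10 = 25.04 mol
n(Q) = 3490 / 198.60 = 17.57 mol
n/ν → X: 12.52, Q: 8.785; Q is limiting.
n(A) = (2/2) × 17.57 = 17.57 mol
mass = 17.57 × 71.60 = 1258 g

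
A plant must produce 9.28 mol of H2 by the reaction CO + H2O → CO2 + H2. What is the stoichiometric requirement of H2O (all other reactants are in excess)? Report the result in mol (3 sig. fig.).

n(H2) = 9.280 mol
n(H2O) = (1/1) × 9.280 = 9.280 mol

9.28 mol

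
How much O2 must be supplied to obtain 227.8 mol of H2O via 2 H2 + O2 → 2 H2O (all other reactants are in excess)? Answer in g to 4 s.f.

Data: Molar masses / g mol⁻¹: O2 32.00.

3645 g

n(H2O) = 227.8 mol
n(O2) = (1/2) × 227.8 = 113.9 mol
mass = 113.9 × 32.00 = 3645 g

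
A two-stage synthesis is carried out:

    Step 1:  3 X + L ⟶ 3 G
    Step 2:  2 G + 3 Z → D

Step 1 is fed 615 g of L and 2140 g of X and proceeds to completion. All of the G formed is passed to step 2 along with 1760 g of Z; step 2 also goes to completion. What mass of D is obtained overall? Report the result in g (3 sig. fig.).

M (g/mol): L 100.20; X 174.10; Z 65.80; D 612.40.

Step 1:
n(L) = 615.0 / 100.20 = 6.138 mol
n(X) = 2140 / 174.10 = 12.29 mol
n/ν → L: 6.138, X: 4.097; X is limiting.
n(G) produced = (3/3) × 12.29 = 12.29 mol
Step 2:
n(G) available = 12.29 mol
n(Z) = 1760 / 65.80 = 26.75 mol
n/ν → G: 6.145, Z: 8.917; G is limiting.
n(D) = (1/2) × 12.29 = 6.145 mol
mass = 6.145 × 612.40 = 3763 g

3760 g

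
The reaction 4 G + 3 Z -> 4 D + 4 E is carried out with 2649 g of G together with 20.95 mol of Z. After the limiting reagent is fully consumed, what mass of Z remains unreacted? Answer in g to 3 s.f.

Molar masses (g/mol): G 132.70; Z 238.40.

n(G) = 2649 / 132.70 = 19.96 mol
n(Z) = 20.95 mol
n/ν for G = 19.96/4 = 4.990
n/ν for Z = 20.95/3 = 6.983
Smallest n/ν is G → limiting reagent.
Z consumed = (3/4) × 19.96 = 14.97 mol
Z remaining = 20.95 − 14.97 = 5.980 mol
mass = 5.980 × 238.40 = 1426 g

1430 g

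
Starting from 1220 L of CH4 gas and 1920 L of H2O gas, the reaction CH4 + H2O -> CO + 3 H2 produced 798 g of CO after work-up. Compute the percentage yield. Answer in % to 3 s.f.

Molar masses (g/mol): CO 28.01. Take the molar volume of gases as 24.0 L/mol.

56.0 %

n(CH4) = 1220 / 24.0 = 50.83 mol
n(H2O) = 1920 / 24.0 = 80.00 mol
n/ν for CH4 = 50.83/1 = 50.83
n/ν for H2O = 80.00/1 = 80.00
Smallest n/ν is CH4 → limiting reagent.
theoretical n(CO) = (1/1) × 50.83 = 50.83 mol → 1424 g
% yield = 798 / 1424 × 100 = 56.04 %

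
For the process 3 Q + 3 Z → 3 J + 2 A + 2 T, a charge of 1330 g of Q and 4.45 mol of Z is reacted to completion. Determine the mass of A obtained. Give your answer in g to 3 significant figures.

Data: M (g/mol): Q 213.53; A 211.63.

628 g

n(Q) = 1330 / 213.53 = 6.229 mol
n(Z) = 4.450 mol
n/ν for Q = 6.229/3 = 2.076
n/ν for Z = 4.450/3 = 1.483
Smallest n/ν is Z → limiting reagent.
n(A) = (2/3) × 4.450 = 2.967 mol
mass = 2.967 × 211.63 = 627.9 g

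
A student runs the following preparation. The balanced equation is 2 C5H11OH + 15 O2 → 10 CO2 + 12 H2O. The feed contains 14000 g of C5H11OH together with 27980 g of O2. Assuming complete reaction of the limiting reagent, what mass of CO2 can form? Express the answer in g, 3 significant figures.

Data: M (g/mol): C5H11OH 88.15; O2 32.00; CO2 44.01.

n(C5H11OH) = 14000 / 88.15 = 158.8 mol
n(O2) = 27980 / 32.00 = 874.4 mol
n/ν for C5H11OH = 158.8/2 = 79.40
n/ν for O2 = 874.4/15 = 58.29
Smallest n/ν is O2 → limiting reagent.
n(CO2) = (10/15) × 874.4 = 582.9 mol
mass = 582.9 × 44.01 = 25650 g

25700 g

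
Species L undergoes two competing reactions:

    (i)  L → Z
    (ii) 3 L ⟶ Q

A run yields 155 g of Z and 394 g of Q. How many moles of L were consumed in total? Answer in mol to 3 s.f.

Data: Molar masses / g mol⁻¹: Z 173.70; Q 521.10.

n(Z) = 155 / 173.70 = 0.8923 mol
n(Q) = 394 / 521.10 = 0.7561 mol
n(L) via (i) = (1/1)×0.8923 = 0.8923 mol
n(L) via (ii) = (3/1)×0.7561 = 2.268 mol
total n(L) = 0.8923 + 2.268 = 3.160 mol

3.16 mol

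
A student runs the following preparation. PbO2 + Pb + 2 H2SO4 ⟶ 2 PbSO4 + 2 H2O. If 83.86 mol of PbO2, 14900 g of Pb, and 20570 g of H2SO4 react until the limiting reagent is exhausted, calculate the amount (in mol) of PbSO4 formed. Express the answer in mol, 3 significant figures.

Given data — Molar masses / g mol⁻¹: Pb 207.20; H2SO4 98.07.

144 mol

n(PbO2) = 83.86 mol
n(Pb) = 14900 / 207.20 = 71.91 mol
n(H2SO4) = 20570 / 98.07 = 209.7 mol
n/ν → PbO2: 83.86, Pb: 71.91, H2SO4: 104.9; Pb is limiting.
n(PbSO4) = (2/1) × 71.91 = 143.8 mol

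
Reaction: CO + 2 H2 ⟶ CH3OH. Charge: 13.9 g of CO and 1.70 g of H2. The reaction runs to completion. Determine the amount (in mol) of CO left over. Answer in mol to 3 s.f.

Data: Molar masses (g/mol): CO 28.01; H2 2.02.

0.0755 mol

n(CO) = 13.90 / 28.01 = 0.4963 mol
n(H2) = 1.700 / 2.02 = 0.8416 mol
n/ν → CO: 0.4963, H2: 0.4208; H2 is limiting.
CO consumed = (1/2) × 0.8416 = 0.4208 mol
CO remaining = 0.4963 − 0.4208 = 0.07550 mol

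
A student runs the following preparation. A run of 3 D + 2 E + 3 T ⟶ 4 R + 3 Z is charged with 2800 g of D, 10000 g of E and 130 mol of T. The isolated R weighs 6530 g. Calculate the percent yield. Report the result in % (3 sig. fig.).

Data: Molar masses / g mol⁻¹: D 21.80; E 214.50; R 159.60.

43.9 %

n(D) = 2800 / 21.80 = 128.4 mol
n(E) = 10000 / 214.50 = 46.62 mol
n(T) = 130.0 mol
n/ν → D: 42.80, E: 23.31, T: 43.33; E is limiting.
theoretical n(R) = (4/2) × 46.62 = 93.24 mol → 14880 g
% yield = 6530 / 14880 × 100 = 43.88 %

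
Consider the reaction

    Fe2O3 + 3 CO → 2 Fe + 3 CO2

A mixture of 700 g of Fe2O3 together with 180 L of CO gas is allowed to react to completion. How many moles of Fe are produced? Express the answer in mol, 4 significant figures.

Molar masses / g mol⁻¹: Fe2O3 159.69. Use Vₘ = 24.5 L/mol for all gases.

4.898 mol

n(Fe2O3) = 700.0 / 159.69 = 4.383 mol
n(CO) = 180.0 / 24.5 = 7.347 mol
n/ν for Fe2O3 = 4.383/1 = 4.383
n/ν for CO = 7.347/3 = 2.449
Smallest n/ν is CO → limiting reagent.
n(Fe) = (2/3) × 7.347 = 4.898 mol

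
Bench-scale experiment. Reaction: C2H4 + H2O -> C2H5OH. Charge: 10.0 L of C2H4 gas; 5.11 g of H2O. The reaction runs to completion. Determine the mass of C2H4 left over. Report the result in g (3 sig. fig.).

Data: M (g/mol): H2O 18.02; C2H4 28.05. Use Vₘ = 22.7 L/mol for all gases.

4.40 g

n(C2H4) = 10.00 / 22.7 = 0.4405 mol
n(H2O) = 5.110 / 18.02 = 0.2836 mol
n/ν for C2H4 = 0.4405/1 = 0.4405
n/ν for H2O = 0.2836/1 = 0.2836
Smallest n/ν is H2O → limiting reagent.
C2H4 consumed = (1/1) × 0.2836 = 0.2836 mol
C2H4 remaining = 0.4405 − 0.2836 = 0.1569 mol
mass = 0.1569 × 28.05 = 4.401 g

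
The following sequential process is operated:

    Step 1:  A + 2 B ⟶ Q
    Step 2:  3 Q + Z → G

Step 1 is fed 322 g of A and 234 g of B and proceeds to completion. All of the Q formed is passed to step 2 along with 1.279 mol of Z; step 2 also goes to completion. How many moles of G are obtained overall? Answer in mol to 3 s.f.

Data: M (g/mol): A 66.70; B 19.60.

Step 1:
n(A) = 322.0 / 66.70 = 4.828 mol
n(B) = 234.0 / 19.60 = 11.94 mol
n/ν for A = 4.828/1 = 4.828
n/ν for B = 11.94/2 = 5.970
Smallest n/ν is A → limiting reagent.
n(Q) produced = (1/1) × 4.828 = 4.828 mol
Step 2:
n(Q) available = 4.828 mol
n(Z) = 1.279 mol
n/ν for Q = 4.828/3 = 1.609
n/ν for Z = 1.279/1 = 1.279
Smallest n/ν is Z → limiting reagent.
n(G) = (1/1) × 1.279 = 1.279 mol

1.28 mol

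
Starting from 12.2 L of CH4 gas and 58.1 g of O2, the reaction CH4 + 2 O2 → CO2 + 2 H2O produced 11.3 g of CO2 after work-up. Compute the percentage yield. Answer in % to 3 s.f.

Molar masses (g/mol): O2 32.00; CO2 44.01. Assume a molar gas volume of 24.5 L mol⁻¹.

n(CH4) = 12.20 / 24.5 = 0.4980 mol
n(O2) = 58.10 / 32.00 = 1.816 mol
n/ν for CH4 = 0.4980/1 = 0.4980
n/ν for O2 = 1.816/2 = 0.9080
Smallest n/ν is CH4 → limiting reagent.
theoretical n(CO2) = (1/1) × 0.4980 = 0.4980 mol → 21.92 g
% yield = 11.3 / 21.92 × 100 = 51.55 %

51.6 %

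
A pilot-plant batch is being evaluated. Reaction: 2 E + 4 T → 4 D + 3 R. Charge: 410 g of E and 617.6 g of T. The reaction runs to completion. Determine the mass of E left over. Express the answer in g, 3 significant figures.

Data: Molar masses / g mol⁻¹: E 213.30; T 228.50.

n(E) = 410.0 / 213.30 = 1.922 mol
n(T) = 617.6 / 228.50 = 2.703 mol
n/ν for E = 1.922/2 = 0.9610
n/ν for T = 2.703/4 = 0.6758
Smallest n/ν is T → limiting reagent.
E consumed = (2/4) × 2.703 = 1.352 mol
E remaining = 1.922 − 1.352 = 0.5700 mol
mass = 0.5700 × 213.30 = 121.6 g

122 g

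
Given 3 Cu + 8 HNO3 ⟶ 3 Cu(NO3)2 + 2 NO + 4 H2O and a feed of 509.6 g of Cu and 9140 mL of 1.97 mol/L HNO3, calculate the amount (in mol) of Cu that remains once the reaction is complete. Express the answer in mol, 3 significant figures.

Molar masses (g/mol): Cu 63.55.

n(Cu) = 509.6 / 63.55 = 8.019 mol
n(HNO3) = 1.97 × 9140/1000 = 18.01 mol
n/ν for Cu = 8.019/3 = 2.673
n/ν for HNO3 = 18.01/8 = 2.251
Smallest n/ν is HNO3 → limiting reagent.
Cu consumed = (3/8) × 18.01 = 6.754 mol
Cu remaining = 8.019 − 6.754 = 1.265 mol

1.27 mol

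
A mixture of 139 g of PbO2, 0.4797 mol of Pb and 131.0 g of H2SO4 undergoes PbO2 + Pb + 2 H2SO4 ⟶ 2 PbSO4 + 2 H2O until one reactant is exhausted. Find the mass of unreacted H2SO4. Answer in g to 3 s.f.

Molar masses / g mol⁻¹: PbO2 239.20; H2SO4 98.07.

n(PbO2) = 139.0 / 239.20 = 0.5811 mol
n(Pb) = 0.4797 mol
n(H2SO4) = 131.0 / 98.07 = 1.336 mol
n/ν for PbO2 = 0.5811/1 = 0.5811
n/ν for Pb = 0.4797/1 = 0.4797
n/ν for H2SO4 = 1.336/2 = 0.6680
Smallest n/ν is Pb → limiting reagent.
H2SO4 consumed = (2/1) × 0.4797 = 0.9594 mol
H2SO4 remaining = 1.336 − 0.9594 = 0.3766 mol
mass = 0.3766 × 98.07 = 36.93 g

36.9 g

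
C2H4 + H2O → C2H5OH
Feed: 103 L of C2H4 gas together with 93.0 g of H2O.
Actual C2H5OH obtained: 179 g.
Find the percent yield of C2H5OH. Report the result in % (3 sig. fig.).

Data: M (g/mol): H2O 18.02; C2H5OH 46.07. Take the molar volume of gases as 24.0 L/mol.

90.5 %

n(C2H4) = 103.0 / 24.0 = 4.292 mol
n(H2O) = 93.00 / 18.02 = 5.161 mol
n/ν for C2H4 = 4.292/1 = 4.292
n/ν for H2O = 5.161/1 = 5.161
Smallest n/ν is C2H4 → limiting reagent.
theoretical n(C2H5OH) = (1/1) × 4.292 = 4.292 mol → 197.7 g
% yield = 179 / 197.7 × 100 = 90.54 %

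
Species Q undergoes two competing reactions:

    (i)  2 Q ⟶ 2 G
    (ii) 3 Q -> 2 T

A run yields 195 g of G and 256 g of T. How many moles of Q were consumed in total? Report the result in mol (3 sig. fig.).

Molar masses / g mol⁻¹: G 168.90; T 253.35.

2.67 mol

n(G) = 195 / 168.90 = 1.155 mol
n(T) = 256 / 253.35 = 1.010 mol
n(Q) via (i) = (2/2)×1.155 = 1.155 mol
n(Q) via (ii) = (3/2)×1.010 = 1.515 mol
total n(Q) = 1.155 + 1.515 = 2.670 mol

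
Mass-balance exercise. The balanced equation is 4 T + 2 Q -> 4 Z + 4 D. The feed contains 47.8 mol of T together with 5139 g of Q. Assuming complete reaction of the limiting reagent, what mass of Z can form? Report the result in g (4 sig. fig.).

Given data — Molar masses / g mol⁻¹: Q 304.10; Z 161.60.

5462 g

n(T) = 47.80 mol
n(Q) = 5139 / 304.10 = 16.90 mol
n/ν for T = 47.80/4 = 11.95
n/ν for Q = 16.90/2 = 8.450
Smallest n/ν is Q → limiting reagent.
n(Z) = (4/2) × 16.90 = 33.80 mol
mass = 33.80 × 161.60 = 5462 g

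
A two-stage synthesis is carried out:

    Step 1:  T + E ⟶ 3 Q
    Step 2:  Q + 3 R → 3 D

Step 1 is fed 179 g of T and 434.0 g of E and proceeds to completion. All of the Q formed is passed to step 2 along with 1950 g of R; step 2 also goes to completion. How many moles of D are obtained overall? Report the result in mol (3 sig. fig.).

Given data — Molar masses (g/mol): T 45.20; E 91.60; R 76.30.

Step 1:
n(T) = 179.0 / 45.20 = 3.960 mol
n(E) = 434.0 / 91.60 = 4.738 mol
n/ν → T: 3.960, E: 4.738; T is limiting.
n(Q) produced = (3/1) × 3.960 = 11.88 mol
Step 2:
n(Q) available = 11.88 mol
n(R) = 1950 / 76.30 = 25.56 mol
n/ν → Q: 11.88, R: 8.520; R is limiting.
n(D) = (3/3) × 25.56 = 25.56 mol

25.6 mol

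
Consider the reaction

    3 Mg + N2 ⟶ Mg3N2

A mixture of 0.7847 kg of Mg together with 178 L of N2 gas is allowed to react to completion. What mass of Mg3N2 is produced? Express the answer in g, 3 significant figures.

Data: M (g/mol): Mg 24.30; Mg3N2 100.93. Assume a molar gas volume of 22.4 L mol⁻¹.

n(Mg) = 0.7847×1000 / 24.30 = 32.29 mol
n(N2) = 178.0 / 22.4 = 7.946 mol
n/ν for Mg = 32.29/3 = 10.76
n/ν for N2 = 7.946/1 = 7.946
Smallest n/ν is N2 → limiting reagent.
n(Mg3N2) = (1/1) × 7.946 = 7.946 mol
mass = 7.946 × 100.93 = 802.0 g

802 g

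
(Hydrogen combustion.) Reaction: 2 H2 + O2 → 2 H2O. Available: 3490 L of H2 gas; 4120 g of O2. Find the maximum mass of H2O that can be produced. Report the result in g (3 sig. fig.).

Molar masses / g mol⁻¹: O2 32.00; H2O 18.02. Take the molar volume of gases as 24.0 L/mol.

n(H2) = 3490 / 24.0 = 145.4 mol
n(O2) = 4120 / 32.00 = 128.8 mol
n/ν for H2 = 145.4/2 = 72.70
n/ν for O2 = 128.8/1 = 128.8
Smallest n/ν is H2 → limiting reagent.
n(H2O) = (2/2) × 145.4 = 145.4 mol
mass = 145.4 × 18.02 = 2620 g

2620 g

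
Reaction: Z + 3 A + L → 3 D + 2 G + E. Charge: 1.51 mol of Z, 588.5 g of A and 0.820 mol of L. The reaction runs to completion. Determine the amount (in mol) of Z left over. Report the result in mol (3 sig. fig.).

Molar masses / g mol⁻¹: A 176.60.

0.690 mol

n(Z) = 1.510 mol
n(A) = 588.5 / 176.60 = 3.332 mol
n(L) = 0.8200 mol
n/ν → Z: 1.510, A: 1.111, L: 0.8200; L is limiting.
Z consumed = (1/1) × 0.8200 = 0.8200 mol
Z remaining = 1.510 − 0.8200 = 0.6900 mol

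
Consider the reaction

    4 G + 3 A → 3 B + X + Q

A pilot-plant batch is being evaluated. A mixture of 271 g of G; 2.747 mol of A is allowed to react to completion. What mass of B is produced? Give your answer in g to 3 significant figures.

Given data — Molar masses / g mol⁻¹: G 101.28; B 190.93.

383 g

n(G) = 271.0 / 101.28 = 2.676 mol
n(A) = 2.747 mol
n/ν for G = 2.676/4 = 0.6690
n/ν for A = 2.747/3 = 0.9157
Smallest n/ν is G → limiting reagent.
n(B) = (3/4) × 2.676 = 2.007 mol
mass = 2.007 × 190.93 = 383.2 g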